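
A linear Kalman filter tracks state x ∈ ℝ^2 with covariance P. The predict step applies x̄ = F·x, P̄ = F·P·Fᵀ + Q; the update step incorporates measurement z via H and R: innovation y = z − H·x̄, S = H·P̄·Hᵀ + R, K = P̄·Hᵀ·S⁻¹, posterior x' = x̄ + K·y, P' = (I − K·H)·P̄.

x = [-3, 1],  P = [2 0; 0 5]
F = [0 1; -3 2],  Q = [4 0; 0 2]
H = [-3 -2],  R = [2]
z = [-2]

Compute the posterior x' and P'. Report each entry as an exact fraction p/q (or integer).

x̄ = F·x = [1, 11]
P̄ = F·P·Fᵀ + Q = [9 10; 10 40]
y = z − H·x̄ = [23]
S = H·P̄·Hᵀ + R = [363]
K = P̄·Hᵀ·S⁻¹ = [-47/363; -10/33]
x' = x̄ + K·y = [-718/363, 133/33]
P' = (I − K·H)·P̄ = [1058/363 -140/33; -140/33 20/3]

x' = [-718/363, 133/33]
P' = [1058/363 -140/33; -140/33 20/3]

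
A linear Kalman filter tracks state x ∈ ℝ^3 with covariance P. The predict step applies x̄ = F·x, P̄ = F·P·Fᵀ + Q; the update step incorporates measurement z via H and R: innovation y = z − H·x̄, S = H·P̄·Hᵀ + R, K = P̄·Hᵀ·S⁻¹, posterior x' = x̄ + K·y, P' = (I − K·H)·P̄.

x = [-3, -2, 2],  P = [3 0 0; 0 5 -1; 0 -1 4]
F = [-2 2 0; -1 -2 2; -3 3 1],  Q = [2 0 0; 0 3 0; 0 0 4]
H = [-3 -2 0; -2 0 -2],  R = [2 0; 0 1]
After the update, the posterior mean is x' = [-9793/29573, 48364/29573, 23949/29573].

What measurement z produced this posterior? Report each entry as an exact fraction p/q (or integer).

x̄ = F·x = [2, 11, 5]
P̄ = F·P·Fᵀ + Q = [34 -18 46; -18 50 -17; 46 -17 74]
S = H·P̄·Hᵀ + R = [292 340; 340 801]
K = P̄·Hᵀ·S⁻¹ = [767/59146 -6070/29573; -30323/59146 9020/29573; -426/29573 -8680/29573]
x' − x̄ = [-68939/29573, -276939/29573, -123916/29573] = K·y
y = (KᵀK)⁻¹·Kᵀ·(x' − x̄) = [26, 13]
z = y + H·x̄ = [26, 13] + [-28, -14] = [-2, -1]

z = [-2, -1]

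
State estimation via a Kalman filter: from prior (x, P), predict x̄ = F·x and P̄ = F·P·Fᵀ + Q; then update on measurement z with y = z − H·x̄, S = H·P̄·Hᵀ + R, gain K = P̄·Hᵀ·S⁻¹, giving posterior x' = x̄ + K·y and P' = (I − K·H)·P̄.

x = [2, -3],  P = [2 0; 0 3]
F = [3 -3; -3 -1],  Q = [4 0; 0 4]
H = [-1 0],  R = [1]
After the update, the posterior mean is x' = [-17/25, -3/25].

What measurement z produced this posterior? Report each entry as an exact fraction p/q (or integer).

z = [1]

x̄ = F·x = [15, -3]
P̄ = F·P·Fᵀ + Q = [49 -9; -9 25]
S = H·P̄·Hᵀ + R = [50]
K = P̄·Hᵀ·S⁻¹ = [-49/50; 9/50]
x' − x̄ = [-392/25, 72/25] = K·y
y = (KᵀK)⁻¹·Kᵀ·(x' − x̄) = [16]
z = y + H·x̄ = [16] + [-15] = [1]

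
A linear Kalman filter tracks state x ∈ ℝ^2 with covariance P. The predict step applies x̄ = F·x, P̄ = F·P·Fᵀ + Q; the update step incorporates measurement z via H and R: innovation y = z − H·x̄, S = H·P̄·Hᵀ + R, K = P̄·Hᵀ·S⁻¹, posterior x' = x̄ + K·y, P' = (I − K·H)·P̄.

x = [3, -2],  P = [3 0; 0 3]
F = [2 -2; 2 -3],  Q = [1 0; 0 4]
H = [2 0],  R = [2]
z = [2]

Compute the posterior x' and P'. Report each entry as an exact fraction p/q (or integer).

x̄ = F·x = [10, 12]
P̄ = F·P·Fᵀ + Q = [25 30; 30 43]
y = z − H·x̄ = [-18]
S = H·P̄·Hᵀ + R = [102]
K = P̄·Hᵀ·S⁻¹ = [25/51; 10/17]
x' = x̄ + K·y = [20/17, 24/17]
P' = (I − K·H)·P̄ = [25/51 10/17; 10/17 131/17]

x' = [20/17, 24/17]
P' = [25/51 10/17; 10/17 131/17]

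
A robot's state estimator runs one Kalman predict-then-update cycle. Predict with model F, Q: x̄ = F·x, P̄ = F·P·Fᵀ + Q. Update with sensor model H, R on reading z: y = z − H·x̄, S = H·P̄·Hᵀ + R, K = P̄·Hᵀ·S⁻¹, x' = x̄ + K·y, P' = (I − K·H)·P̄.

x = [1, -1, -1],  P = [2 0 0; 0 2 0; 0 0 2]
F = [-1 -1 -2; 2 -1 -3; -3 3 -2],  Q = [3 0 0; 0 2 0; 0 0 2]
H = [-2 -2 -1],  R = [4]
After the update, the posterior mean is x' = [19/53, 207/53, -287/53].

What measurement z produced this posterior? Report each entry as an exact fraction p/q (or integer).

z = [-3]

x̄ = F·x = [2, 6, -4]
P̄ = F·P·Fᵀ + Q = [15 10 8; 10 30 -6; 8 -6 46]
S = H·P̄·Hᵀ + R = [318]
K = P̄·Hᵀ·S⁻¹ = [-29/159; -37/159; -25/159]
x' − x̄ = [-87/53, -111/53, -75/53] = K·y
y = (KᵀK)⁻¹·Kᵀ·(x' − x̄) = [9]
z = y + H·x̄ = [9] + [-12] = [-3]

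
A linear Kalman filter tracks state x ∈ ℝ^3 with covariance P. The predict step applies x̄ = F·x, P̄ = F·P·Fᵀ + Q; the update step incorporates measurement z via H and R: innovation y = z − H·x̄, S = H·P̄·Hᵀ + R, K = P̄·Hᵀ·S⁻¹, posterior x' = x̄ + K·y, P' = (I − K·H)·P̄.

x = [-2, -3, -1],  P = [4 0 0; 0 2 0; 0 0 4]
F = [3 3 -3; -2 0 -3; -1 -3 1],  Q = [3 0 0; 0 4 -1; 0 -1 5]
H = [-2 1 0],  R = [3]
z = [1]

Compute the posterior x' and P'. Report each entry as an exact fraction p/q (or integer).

x̄ = F·x = [-12, 7, 10]
P̄ = F·P·Fᵀ + Q = [93 12 -42; 12 56 -5; -42 -5 31]
y = z − H·x̄ = [-30]
S = H·P̄·Hᵀ + R = [383]
K = P̄·Hᵀ·S⁻¹ = [-174/383; 32/383; 79/383]
x' = x̄ + K·y = [624/383, 1721/383, 1460/383]
P' = (I − K·H)·P̄ = [5343/383 10164/383 -2340/383; 10164/383 20424/383 -4443/383; -2340/383 -4443/383 5632/383]

x' = [624/383, 1721/383, 1460/383]
P' = [5343/383 10164/383 -2340/383; 10164/383 20424/383 -4443/383; -2340/383 -4443/383 5632/383]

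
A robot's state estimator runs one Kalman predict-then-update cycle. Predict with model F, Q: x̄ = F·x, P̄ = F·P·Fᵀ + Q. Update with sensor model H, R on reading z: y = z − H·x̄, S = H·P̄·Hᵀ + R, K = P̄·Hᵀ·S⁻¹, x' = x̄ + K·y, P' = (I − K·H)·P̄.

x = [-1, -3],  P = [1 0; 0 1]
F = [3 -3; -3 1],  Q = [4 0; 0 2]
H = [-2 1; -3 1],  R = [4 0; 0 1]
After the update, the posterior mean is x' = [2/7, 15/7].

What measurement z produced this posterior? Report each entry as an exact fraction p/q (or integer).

z = [-2, 2]

x̄ = F·x = [6, 0]
P̄ = F·P·Fᵀ + Q = [22 -12; -12 12]
S = H·P̄·Hᵀ + R = [152 204; 204 283]
K = P̄·Hᵀ·S⁻¹ = [8/175 -54/175; 99/350 -6/175]
x' − x̄ = [-40/7, 15/7] = K·y
y = (KᵀK)⁻¹·Kᵀ·(x' − x̄) = [10, 20]
z = y + H·x̄ = [10, 20] + [-12, -18] = [-2, 2]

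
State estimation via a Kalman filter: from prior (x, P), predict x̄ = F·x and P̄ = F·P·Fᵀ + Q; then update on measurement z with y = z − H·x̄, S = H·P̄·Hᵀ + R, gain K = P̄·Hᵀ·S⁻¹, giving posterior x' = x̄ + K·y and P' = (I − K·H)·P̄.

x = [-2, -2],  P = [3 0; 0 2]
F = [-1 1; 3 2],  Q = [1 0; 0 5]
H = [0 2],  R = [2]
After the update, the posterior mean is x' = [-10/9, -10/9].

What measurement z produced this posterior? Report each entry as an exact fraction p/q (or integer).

z = [-2]

x̄ = F·x = [0, -10]
P̄ = F·P·Fᵀ + Q = [6 -5; -5 40]
S = H·P̄·Hᵀ + R = [162]
K = P̄·Hᵀ·S⁻¹ = [-5/81; 40/81]
x' − x̄ = [-10/9, 80/9] = K·y
y = (KᵀK)⁻¹·Kᵀ·(x' − x̄) = [18]
z = y + H·x̄ = [18] + [-20] = [-2]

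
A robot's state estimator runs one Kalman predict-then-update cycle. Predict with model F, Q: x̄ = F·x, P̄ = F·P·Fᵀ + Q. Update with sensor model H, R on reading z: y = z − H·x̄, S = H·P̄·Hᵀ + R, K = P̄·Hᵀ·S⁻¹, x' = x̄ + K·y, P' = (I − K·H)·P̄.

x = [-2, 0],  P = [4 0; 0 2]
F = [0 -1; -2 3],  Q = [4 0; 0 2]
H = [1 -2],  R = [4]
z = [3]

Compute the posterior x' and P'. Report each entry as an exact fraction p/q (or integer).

x' = [99/89, -73/89]
P' = [372/89 168/89; 168/89 162/89]

x̄ = F·x = [0, 4]
P̄ = F·P·Fᵀ + Q = [6 -6; -6 36]
y = z − H·x̄ = [11]
S = H·P̄·Hᵀ + R = [178]
K = P̄·Hᵀ·S⁻¹ = [9/89; -39/89]
x' = x̄ + K·y = [99/89, -73/89]
P' = (I − K·H)·P̄ = [372/89 168/89; 168/89 162/89]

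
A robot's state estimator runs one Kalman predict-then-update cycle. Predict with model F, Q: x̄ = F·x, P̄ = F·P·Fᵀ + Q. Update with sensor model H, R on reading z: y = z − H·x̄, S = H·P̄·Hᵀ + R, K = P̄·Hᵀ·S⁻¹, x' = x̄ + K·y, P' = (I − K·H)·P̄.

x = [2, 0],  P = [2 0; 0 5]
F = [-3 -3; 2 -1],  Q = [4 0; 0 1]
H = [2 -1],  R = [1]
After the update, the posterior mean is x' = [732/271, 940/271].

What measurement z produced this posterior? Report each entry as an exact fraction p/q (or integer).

z = [2]

x̄ = F·x = [-6, 4]
P̄ = F·P·Fᵀ + Q = [67 3; 3 14]
S = H·P̄·Hᵀ + R = [271]
K = P̄·Hᵀ·S⁻¹ = [131/271; -8/271]
x' − x̄ = [2358/271, -144/271] = K·y
y = (KᵀK)⁻¹·Kᵀ·(x' − x̄) = [18]
z = y + H·x̄ = [18] + [-16] = [2]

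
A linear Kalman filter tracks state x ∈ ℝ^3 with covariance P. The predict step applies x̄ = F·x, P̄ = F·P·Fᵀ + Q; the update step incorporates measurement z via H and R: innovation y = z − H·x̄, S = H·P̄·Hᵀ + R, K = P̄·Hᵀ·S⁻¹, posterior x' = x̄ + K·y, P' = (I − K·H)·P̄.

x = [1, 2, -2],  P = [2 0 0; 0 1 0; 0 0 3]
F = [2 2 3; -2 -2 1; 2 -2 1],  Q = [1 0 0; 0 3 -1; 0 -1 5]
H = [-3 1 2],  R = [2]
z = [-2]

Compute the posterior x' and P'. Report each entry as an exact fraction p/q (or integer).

x' = [-679/157, -1095/157, -635/157]
P' = [3151/314 1289/314 3985/314; 1289/314 5123/314 -605/314; 3985/314 -605/314 6279/314]

x̄ = F·x = [0, -8, -4]
P̄ = F·P·Fᵀ + Q = [40 -3 13; -3 18 -2; 13 -2 20]
y = z − H·x̄ = [14]
S = H·P̄·Hᵀ + R = [314]
K = P̄·Hᵀ·S⁻¹ = [-97/314; 23/314; -1/314]
x' = x̄ + K·y = [-679/157, -1095/157, -635/157]
P' = (I − K·H)·P̄ = [3151/314 1289/314 3985/314; 1289/314 5123/314 -605/314; 3985/314 -605/314 6279/314]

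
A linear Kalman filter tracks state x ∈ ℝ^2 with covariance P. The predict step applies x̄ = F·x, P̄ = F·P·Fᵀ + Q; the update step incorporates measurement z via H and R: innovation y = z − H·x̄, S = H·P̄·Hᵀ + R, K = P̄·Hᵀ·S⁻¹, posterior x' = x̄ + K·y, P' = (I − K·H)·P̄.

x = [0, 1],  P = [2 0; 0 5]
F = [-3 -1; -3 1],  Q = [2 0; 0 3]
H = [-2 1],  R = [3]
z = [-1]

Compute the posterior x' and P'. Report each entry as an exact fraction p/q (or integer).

x' = [71/77, 1]
P' = [556/77 13; 13 26]

x̄ = F·x = [-1, 1]
P̄ = F·P·Fᵀ + Q = [25 13; 13 26]
y = z − H·x̄ = [-4]
S = H·P̄·Hᵀ + R = [77]
K = P̄·Hᵀ·S⁻¹ = [-37/77; 0]
x' = x̄ + K·y = [71/77, 1]
P' = (I − K·H)·P̄ = [556/77 13; 13 26]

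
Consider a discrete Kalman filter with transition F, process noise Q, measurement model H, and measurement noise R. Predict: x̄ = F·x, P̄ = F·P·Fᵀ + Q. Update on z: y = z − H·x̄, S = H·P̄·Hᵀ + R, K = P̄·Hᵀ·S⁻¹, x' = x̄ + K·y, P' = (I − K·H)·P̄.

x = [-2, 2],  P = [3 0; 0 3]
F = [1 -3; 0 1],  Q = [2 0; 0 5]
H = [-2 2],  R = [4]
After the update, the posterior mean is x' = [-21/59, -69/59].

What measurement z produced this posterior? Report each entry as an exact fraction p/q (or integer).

x̄ = F·x = [-8, 2]
P̄ = F·P·Fᵀ + Q = [32 -9; -9 8]
S = H·P̄·Hᵀ + R = [236]
K = P̄·Hᵀ·S⁻¹ = [-41/118; 17/118]
x' − x̄ = [451/59, -187/59] = K·y
y = (KᵀK)⁻¹·Kᵀ·(x' − x̄) = [-22]
z = y + H·x̄ = [-22] + [20] = [-2]

z = [-2]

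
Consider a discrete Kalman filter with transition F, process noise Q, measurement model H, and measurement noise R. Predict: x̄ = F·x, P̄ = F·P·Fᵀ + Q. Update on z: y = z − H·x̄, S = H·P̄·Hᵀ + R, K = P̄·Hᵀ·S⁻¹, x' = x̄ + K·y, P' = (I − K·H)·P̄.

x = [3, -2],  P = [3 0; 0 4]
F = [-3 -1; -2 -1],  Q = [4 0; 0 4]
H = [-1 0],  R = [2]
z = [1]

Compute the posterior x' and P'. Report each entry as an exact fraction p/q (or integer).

x' = [-49/37, -16/37]
P' = [70/37 44/37; 44/37 256/37]

x̄ = F·x = [-7, -4]
P̄ = F·P·Fᵀ + Q = [35 22; 22 20]
y = z − H·x̄ = [-6]
S = H·P̄·Hᵀ + R = [37]
K = P̄·Hᵀ·S⁻¹ = [-35/37; -22/37]
x' = x̄ + K·y = [-49/37, -16/37]
P' = (I − K·H)·P̄ = [70/37 44/37; 44/37 256/37]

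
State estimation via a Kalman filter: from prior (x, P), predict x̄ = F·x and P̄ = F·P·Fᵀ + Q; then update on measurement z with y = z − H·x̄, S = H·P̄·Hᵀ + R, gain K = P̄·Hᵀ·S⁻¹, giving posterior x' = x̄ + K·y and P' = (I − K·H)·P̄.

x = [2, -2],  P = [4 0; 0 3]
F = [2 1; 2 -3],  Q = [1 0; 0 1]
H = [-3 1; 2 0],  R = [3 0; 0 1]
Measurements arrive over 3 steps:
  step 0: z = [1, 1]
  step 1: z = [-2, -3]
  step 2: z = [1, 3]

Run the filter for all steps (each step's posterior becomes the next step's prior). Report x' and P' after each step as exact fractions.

step 0: x̄ = F·x = [2, 10]
step 0: P̄ = F·P·Fᵀ + Q = [20 7; 7 44]
step 0: y = z − H·x̄ = [-3, -3]
step 0: S = H·P̄·Hᵀ + R = [185 -106; -106 81]
step 0: K = P̄·Hᵀ·S⁻¹ = [-53/3749 1782/3749; 3347/3749 5028/3749]
step 0: x' = x̄ + K·y = [2311/3749, 12365/3749]
step 0: P' = (I − K·H)·P̄ = [891/3749 2514/3749; 2514/3749 17583/3749]
step 1: x̄ = F·x = [16987/3749, -32473/3749]
step 1: P̄ = F·P·Fᵀ + Q = [34952/3749 -59241/3749; -59241/3749 135392/3749]
step 1: y = z − H·x̄ = [75936/3749, -45221/3749]
step 1: S = H·P̄·Hᵀ + R = [816653/3749 -328194/3749; -328194/3749 143557/3749]
step 1: K = P̄·Hᵀ·S⁻¹ = [-164097/2540665 862006/2540665; 1617703/2540665 1601436/2540665]
step 1: x' = x̄ + K·y = [-2209487/2540665, -8556857/2540665]
step 1: P' = (I − K·H)·P̄ = [431003/2540665 800718/2540665; 800718/2540665 7255263/2540665]
step 2: x̄ = F·x = [-12975831/2540665, 21251597/2540665]
step 2: P̄ = F·P·Fᵀ + Q = [14722812/2540665 -23244649/2540665; -23244649/2540665 59953428/2540665]
step 2: y = z − H·x̄ = [-11527685/508133, 33573657/2540665]
step 2: S = H·P̄·Hᵀ + R = [67909725/508133 -26965234/508133; -26965234/508133 61431913/2540665]
step 2: K = P̄·Hᵀ·S⁻¹ = [-13482617/211049113 71569694/211049113; 668710571/1055245565 133813380/211049113]
step 2: x' = x̄ + K·y = [173748032/211049113, 2497476842/1055245565]
step 2: P' = (I − K·H)·P̄ = [35784847/211049113 66906690/211049113; 66906690/211049113 3009732063/1055245565]

step 0: x' = [2311/3749, 12365/3749], P' = [891/3749 2514/3749; 2514/3749 17583/3749]
step 1: x' = [-2209487/2540665, -8556857/2540665], P' = [431003/2540665 800718/2540665; 800718/2540665 7255263/2540665]
step 2: x' = [173748032/211049113, 2497476842/1055245565], P' = [35784847/211049113 66906690/211049113; 66906690/211049113 3009732063/1055245565]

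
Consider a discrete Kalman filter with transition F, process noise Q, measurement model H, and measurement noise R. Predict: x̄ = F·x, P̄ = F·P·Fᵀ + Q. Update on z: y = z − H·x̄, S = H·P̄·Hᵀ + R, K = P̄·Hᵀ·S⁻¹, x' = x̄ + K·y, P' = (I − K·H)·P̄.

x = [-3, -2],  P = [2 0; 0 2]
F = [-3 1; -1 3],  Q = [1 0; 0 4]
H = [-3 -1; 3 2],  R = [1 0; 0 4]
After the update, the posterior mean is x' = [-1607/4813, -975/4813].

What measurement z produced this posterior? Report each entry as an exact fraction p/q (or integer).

x̄ = F·x = [7, -3]
P̄ = F·P·Fᵀ + Q = [21 12; 12 24]
S = H·P̄·Hᵀ + R = [286 -345; -345 433]
K = P̄·Hᵀ·S⁻¹ = [-2460/4813 -993/4813; 3000/4813 3324/4813]
x' − x̄ = [-35298/4813, 13464/4813] = K·y
y = (KᵀK)⁻¹·Kᵀ·(x' − x̄) = [20, -14]
z = y + H·x̄ = [20, -14] + [-18, 15] = [2, 1]

z = [2, 1]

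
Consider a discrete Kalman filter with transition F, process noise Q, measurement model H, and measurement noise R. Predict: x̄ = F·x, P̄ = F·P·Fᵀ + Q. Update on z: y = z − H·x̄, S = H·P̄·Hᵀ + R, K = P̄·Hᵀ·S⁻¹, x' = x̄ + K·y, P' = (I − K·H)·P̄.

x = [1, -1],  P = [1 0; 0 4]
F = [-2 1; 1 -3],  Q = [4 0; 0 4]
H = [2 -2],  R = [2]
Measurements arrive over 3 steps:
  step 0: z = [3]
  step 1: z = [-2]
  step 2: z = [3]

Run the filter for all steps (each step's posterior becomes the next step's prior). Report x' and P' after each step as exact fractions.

step 0: x' = [-47/163, -283/163], P' = [604/163 578/163; 578/163 633/163]
step 1: x' = [-513/1231, 4418/6155], P' = [9993/1231 9903/1231; 9903/1231 52061/6155]
step 2: x' = [517857/293237, 61867/293237], P' = [3692121/293237 3704132/293237; 3704132/293237 3859684/293237]

step 0: x̄ = F·x = [-3, 4]
step 0: P̄ = F·P·Fᵀ + Q = [12 -14; -14 41]
step 0: y = z − H·x̄ = [17]
step 0: S = H·P̄·Hᵀ + R = [326]
step 0: K = P̄·Hᵀ·S⁻¹ = [26/163; -55/163]
step 0: x' = x̄ + K·y = [-47/163, -283/163]
step 0: P' = (I − K·H)·P̄ = [604/163 578/163; 578/163 633/163]
step 1: x̄ = F·x = [-189/163, 802/163]
step 1: P̄ = F·P·Fᵀ + Q = [1389/163 939/163; 939/163 3485/163]
step 1: y = z − H·x̄ = [1656/163]
step 1: S = H·P̄·Hᵀ + R = [12310/163]
step 1: K = P̄·Hᵀ·S⁻¹ = [90/1231; -2546/6155]
step 1: x' = x̄ + K·y = [-513/1231, 4418/6155]
step 1: P' = (I − K·H)·P̄ = [9993/1231 9903/1231; 9903/1231 52061/6155]
step 2: x̄ = F·x = [9548/6155, -15819/6155]
step 2: P̄ = F·P·Fᵀ + Q = [78481/6155 90492/6155; 90492/6155 246044/6155]
step 2: y = z − H·x̄ = [-32269/6155]
step 2: S = H·P̄·Hᵀ + R = [586474/6155]
step 2: K = P̄·Hᵀ·S⁻¹ = [-12011/293237; -155552/293237]
step 2: x' = x̄ + K·y = [517857/293237, 61867/293237]
step 2: P' = (I − K·H)·P̄ = [3692121/293237 3704132/293237; 3704132/293237 3859684/293237]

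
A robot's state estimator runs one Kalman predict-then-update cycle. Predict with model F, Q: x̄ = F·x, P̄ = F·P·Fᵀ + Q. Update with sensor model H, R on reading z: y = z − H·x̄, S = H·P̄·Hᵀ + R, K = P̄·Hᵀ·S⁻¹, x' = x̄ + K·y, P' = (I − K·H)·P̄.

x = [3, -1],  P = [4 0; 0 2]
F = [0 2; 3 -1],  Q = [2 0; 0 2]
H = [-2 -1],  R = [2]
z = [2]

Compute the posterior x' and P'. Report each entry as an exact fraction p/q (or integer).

x' = [-130/33, 202/33]
P' = [202/33 -388/33; -388/33 808/33]

x̄ = F·x = [-2, 10]
P̄ = F·P·Fᵀ + Q = [10 -4; -4 40]
y = z − H·x̄ = [8]
S = H·P̄·Hᵀ + R = [66]
K = P̄·Hᵀ·S⁻¹ = [-8/33; -16/33]
x' = x̄ + K·y = [-130/33, 202/33]
P' = (I − K·H)·P̄ = [202/33 -388/33; -388/33 808/33]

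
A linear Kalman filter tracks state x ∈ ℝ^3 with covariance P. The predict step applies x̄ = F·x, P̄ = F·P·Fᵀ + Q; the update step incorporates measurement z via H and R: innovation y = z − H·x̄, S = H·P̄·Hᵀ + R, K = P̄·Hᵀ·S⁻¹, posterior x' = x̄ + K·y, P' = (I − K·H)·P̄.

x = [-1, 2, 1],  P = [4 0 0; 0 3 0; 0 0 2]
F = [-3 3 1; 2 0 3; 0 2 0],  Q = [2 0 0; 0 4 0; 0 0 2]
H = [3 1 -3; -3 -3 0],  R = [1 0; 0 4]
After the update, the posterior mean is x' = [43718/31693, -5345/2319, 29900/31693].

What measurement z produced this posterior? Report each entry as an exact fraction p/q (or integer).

z = [-1, 3]

x̄ = F·x = [10, 1, 4]
P̄ = F·P·Fᵀ + Q = [67 -18 18; -18 38 0; 18 0 14]
S = H·P̄·Hᵀ + R = [336 -339; -339 625]
K = P̄·Hᵀ·S⁻¹ = [10264/31693 -1887/31693; -740/2319 -208/773; -3602/31693 -4692/31693]
x' − x̄ = [-273212/31693, -7664/2319, -96872/31693] = K·y
y = (KᵀK)⁻¹·Kᵀ·(x' − x̄) = [-20, 36]
z = y + H·x̄ = [-20, 36] + [19, -33] = [-1, 3]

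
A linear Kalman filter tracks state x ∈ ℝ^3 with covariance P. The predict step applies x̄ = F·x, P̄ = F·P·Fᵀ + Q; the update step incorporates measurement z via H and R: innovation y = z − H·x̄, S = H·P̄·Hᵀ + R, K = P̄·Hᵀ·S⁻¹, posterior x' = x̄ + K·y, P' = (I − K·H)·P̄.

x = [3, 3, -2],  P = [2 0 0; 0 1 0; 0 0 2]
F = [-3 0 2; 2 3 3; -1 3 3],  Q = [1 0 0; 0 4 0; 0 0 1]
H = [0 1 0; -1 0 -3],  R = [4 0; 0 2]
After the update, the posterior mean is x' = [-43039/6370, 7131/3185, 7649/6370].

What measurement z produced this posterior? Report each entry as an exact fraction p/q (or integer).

z = [1, 3]

x̄ = F·x = [-13, 9, 0]
P̄ = F·P·Fᵀ + Q = [27 0 18; 0 39 23; 18 23 30]
S = H·P̄·Hᵀ + R = [43 -69; -69 407]
K = P̄·Hᵀ·S⁻¹ = [-5589/12740 -3483/12740; 2778/3185 -69/3185; 1909/12740 -3057/12740]
x' − x̄ = [39771/6370, -21534/3185, 7649/6370] = K·y
y = (KᵀK)⁻¹·Kᵀ·(x' − x̄) = [-8, -10]
z = y + H·x̄ = [-8, -10] + [9, 13] = [1, 3]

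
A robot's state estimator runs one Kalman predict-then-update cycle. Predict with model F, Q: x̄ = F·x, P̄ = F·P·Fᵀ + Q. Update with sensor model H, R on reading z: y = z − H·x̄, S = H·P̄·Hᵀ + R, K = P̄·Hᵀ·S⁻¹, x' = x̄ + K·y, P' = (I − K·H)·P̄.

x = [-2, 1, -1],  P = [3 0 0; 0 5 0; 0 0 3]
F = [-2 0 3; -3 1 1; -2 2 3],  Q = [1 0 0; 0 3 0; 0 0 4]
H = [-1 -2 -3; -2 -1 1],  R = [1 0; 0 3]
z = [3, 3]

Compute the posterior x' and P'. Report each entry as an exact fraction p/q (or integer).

x̄ = F·x = [1, 6, 3]
P̄ = F·P·Fᵀ + Q = [40 27 39; 27 38 37; 39 37 63]
y = z − H·x̄ = [25, 8]
S = H·P̄·Hᵀ + R = [1546 334; 334 142]
K = P̄·Hᵀ·S⁻¹ = [-3625/53988 -17327/53988; -2003/17996 -2259/17996; -6379/26994 5119/26994]
x' = x̄ + K·y = [-175253/53988, 39829/17996, -37541/26994]
P' = (I − K·H)·P̄ = [216409/53988 -90353/17996 54889/26994; -90353/17996 130961/17996 -28261/8998; 54889/26994 -28261/8998 20176/13497]

x' = [-175253/53988, 39829/17996, -37541/26994]
P' = [216409/53988 -90353/17996 54889/26994; -90353/17996 130961/17996 -28261/8998; 54889/26994 -28261/8998 20176/13497]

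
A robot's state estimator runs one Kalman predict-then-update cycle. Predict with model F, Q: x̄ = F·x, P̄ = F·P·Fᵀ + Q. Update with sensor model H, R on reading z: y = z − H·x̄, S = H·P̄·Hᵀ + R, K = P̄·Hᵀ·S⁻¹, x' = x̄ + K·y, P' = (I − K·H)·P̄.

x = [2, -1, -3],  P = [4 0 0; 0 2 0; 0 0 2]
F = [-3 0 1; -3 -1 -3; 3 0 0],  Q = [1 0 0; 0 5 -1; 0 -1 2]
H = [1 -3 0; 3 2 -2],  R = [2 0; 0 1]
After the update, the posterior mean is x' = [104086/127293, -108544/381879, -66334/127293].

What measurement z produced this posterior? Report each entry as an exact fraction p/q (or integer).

z = [2, 3]

x̄ = F·x = [-9, 4, 6]
P̄ = F·P·Fᵀ + Q = [39 30 -36; 30 61 -37; -36 -37 38]
S = H·P̄·Hᵀ + R = [410 -609; -609 1836]
K = P̄·Hᵀ·S⁻¹ = [6445/42431 23677/127293; -35578/127293 24083/381879; -2158/42431 -20035/127293]
x' − x̄ = [1249723/127293, -1636060/381879, -830092/127293] = K·y
y = (KᵀK)⁻¹·Kᵀ·(x' − x̄) = [23, 34]
z = y + H·x̄ = [23, 34] + [-21, -31] = [2, 3]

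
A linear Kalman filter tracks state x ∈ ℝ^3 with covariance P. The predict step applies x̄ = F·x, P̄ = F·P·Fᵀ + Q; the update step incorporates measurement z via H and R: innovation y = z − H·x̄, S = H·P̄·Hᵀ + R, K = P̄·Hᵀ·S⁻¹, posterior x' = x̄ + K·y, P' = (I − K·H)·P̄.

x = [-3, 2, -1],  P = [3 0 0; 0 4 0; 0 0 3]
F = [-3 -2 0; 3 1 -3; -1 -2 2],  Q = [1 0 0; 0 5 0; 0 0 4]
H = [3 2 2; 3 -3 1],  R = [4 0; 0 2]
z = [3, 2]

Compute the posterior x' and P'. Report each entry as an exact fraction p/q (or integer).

x' = [403093/117179, 133263/117179, -570262/117179]
P' = [375100/117179 145222/117179 -669530/117179; 145222/117179 155841/234358 -505435/234358; -669530/117179 -505435/234358 2543305/234358]

x̄ = F·x = [5, -4, -3]
P̄ = F·P·Fᵀ + Q = [44 -35 25; -35 63 -35; 25 -35 35]
y = z − H·x̄ = [2, -22]
S = H·P̄·Hᵀ + R = [392 558; 558 1990]
K = P̄·Hᵀ·S⁻¹ = [19171/117179 10052/117179; 21518/117179 -50813/234358; 7320/117179 21215/234358]
x' = x̄ + K·y = [403093/117179, 133263/117179, -570262/117179]
P' = (I − K·H)·P̄ = [375100/117179 145222/117179 -669530/117179; 145222/117179 155841/234358 -505435/234358; -669530/117179 -505435/234358 2543305/234358]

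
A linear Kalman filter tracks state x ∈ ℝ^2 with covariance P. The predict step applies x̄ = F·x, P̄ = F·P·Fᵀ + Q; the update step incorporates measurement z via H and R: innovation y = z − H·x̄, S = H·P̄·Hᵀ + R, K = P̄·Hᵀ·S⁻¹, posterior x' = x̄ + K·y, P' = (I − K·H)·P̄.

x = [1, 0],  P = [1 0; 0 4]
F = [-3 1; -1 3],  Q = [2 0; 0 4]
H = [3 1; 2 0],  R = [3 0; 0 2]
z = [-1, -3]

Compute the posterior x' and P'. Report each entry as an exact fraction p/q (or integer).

x' = [-1572/1139, 3280/1139]
P' = [435/1139 -1125/1139; -1125/1139 5973/1139]

x̄ = F·x = [-3, -1]
P̄ = F·P·Fᵀ + Q = [15 15; 15 41]
y = z − H·x̄ = [9, 3]
S = H·P̄·Hᵀ + R = [269 120; 120 62]
K = P̄·Hᵀ·S⁻¹ = [60/1139 435/1139; 866/1139 -1125/1139]
x' = x̄ + K·y = [-1572/1139, 3280/1139]
P' = (I − K·H)·P̄ = [435/1139 -1125/1139; -1125/1139 5973/1139]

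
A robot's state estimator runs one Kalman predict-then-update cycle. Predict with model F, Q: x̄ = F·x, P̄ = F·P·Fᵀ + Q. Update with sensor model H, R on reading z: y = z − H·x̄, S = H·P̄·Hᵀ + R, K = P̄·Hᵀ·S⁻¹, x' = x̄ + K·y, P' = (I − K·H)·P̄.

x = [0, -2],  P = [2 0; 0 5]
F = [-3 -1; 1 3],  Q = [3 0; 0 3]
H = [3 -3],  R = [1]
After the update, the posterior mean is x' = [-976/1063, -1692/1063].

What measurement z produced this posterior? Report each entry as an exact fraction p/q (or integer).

z = [2]

x̄ = F·x = [2, -6]
P̄ = F·P·Fᵀ + Q = [26 -21; -21 50]
S = H·P̄·Hᵀ + R = [1063]
K = P̄·Hᵀ·S⁻¹ = [141/1063; -213/1063]
x' − x̄ = [-3102/1063, 4686/1063] = K·y
y = (KᵀK)⁻¹·Kᵀ·(x' − x̄) = [-22]
z = y + H·x̄ = [-22] + [24] = [2]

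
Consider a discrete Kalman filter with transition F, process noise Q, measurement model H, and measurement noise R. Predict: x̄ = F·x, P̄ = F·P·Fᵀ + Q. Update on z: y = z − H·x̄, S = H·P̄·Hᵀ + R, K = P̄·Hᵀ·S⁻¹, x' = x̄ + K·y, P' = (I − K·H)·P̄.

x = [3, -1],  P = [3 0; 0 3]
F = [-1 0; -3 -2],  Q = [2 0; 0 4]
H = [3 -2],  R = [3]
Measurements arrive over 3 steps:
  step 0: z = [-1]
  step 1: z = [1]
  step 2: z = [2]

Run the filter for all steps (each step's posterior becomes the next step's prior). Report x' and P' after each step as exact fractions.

step 0: x̄ = F·x = [-3, -7]
step 0: P̄ = F·P·Fᵀ + Q = [5 9; 9 43]
step 0: y = z − H·x̄ = [-6]
step 0: S = H·P̄·Hᵀ + R = [112]
step 0: K = P̄·Hᵀ·S⁻¹ = [-3/112; -59/112]
step 0: x' = x̄ + K·y = [-159/56, -215/56]
step 0: P' = (I − K·H)·P̄ = [551/112 831/112; 831/112 1335/112]
step 1: x̄ = F·x = [159/56, 907/56]
step 1: P̄ = F·P·Fᵀ + Q = [775/112 3315/112; 3315/112 20719/112]
step 1: y = z − H·x̄ = [199/8]
step 1: S = H·P̄·Hᵀ + R = [7201/16]
step 1: K = P̄·Hᵀ·S⁻¹ = [-615/7201; -4499/7201]
step 1: x' = x̄ + K·y = [36033/50407, 33025/50407]
step 1: P' = (I − K·H)·P̄ = [183325/50407 281445/50407; 281445/50407 469407/50407]
step 2: x̄ = F·x = [-36033/50407, -174149/50407]
step 2: P̄ = F·P·Fᵀ + Q = [284139/50407 1112865/50407; 1112865/50407 7106521/50407]
step 2: y = z − H·x̄ = [-139385/50407]
step 2: S = H·P̄·Hᵀ + R = [17780176/50407]
step 2: K = P̄·Hᵀ·S⁻¹ = [-1373313/17780176; -10874447/17780176]
step 2: x' = x̄ + K·y = [-8912529/17780176, -31358047/17780176]
step 2: P' = (I − K·H)·P̄ = [62809785/17780176 96274647/17780176; 96274647/17780176 160723641/17780176]

step 0: x' = [-159/56, -215/56], P' = [551/112 831/112; 831/112 1335/112]
step 1: x' = [36033/50407, 33025/50407], P' = [183325/50407 281445/50407; 281445/50407 469407/50407]
step 2: x' = [-8912529/17780176, -31358047/17780176], P' = [62809785/17780176 96274647/17780176; 96274647/17780176 160723641/17780176]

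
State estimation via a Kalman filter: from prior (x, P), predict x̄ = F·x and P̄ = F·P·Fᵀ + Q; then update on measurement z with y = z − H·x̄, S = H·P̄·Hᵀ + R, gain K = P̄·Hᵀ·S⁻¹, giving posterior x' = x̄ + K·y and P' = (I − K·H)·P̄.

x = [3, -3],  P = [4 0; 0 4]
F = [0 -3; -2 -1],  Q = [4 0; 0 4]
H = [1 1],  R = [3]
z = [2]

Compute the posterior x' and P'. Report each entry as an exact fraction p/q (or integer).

x̄ = F·x = [9, -3]
P̄ = F·P·Fᵀ + Q = [40 12; 12 24]
y = z − H·x̄ = [-4]
S = H·P̄·Hᵀ + R = [91]
K = P̄·Hᵀ·S⁻¹ = [4/7; 36/91]
x' = x̄ + K·y = [47/7, -417/91]
P' = (I − K·H)·P̄ = [72/7 -60/7; -60/7 888/91]

x' = [47/7, -417/91]
P' = [72/7 -60/7; -60/7 888/91]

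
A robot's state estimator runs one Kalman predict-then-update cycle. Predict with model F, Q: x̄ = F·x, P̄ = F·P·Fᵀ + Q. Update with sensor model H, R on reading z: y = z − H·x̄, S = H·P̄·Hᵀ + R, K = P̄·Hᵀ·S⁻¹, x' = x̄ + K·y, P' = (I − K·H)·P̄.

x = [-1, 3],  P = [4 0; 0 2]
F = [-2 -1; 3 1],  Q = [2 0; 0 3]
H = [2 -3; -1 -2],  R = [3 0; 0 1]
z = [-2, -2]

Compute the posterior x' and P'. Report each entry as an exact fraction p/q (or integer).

x̄ = F·x = [-1, 0]
P̄ = F·P·Fᵀ + Q = [20 -26; -26 41]
y = z − H·x̄ = [0, -3]
S = H·P̄·Hᵀ + R = [764 232; 232 81]
K = P̄·Hᵀ·S⁻¹ = [1067/4030 -732/2015; -91/620 -42/155]
x' = x̄ + K·y = [181/2015, 126/155]
P' = (I − K·H)·P̄ = [771/2015 -3/310; -3/310 87/620]

x' = [181/2015, 126/155]
P' = [771/2015 -3/310; -3/310 87/620]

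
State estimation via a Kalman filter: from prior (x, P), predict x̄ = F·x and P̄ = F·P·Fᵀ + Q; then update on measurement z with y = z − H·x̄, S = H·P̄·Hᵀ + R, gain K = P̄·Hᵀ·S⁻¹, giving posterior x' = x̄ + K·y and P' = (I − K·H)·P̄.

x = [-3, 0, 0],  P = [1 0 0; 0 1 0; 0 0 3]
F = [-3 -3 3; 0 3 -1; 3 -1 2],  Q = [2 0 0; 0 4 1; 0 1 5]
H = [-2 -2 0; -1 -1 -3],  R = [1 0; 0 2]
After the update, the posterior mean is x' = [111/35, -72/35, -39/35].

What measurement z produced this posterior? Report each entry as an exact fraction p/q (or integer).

z = [-2, 2]

x̄ = F·x = [9, 0, -9]
P̄ = F·P·Fᵀ + Q = [47 -18 12; -18 16 -8; 12 -8 27]
S = H·P̄·Hᵀ + R = [109 78; 78 296]
K = P̄·Hᵀ·S⁻¹ = [-6049/13090 -2561/26180; -211/6545 1261/13090; 2131/13090 -8641/26180]
x' − x̄ = [-204/35, -72/35, 276/35] = K·y
y = (KᵀK)⁻¹·Kᵀ·(x' − x̄) = [16, -16]
z = y + H·x̄ = [16, -16] + [-18, 18] = [-2, 2]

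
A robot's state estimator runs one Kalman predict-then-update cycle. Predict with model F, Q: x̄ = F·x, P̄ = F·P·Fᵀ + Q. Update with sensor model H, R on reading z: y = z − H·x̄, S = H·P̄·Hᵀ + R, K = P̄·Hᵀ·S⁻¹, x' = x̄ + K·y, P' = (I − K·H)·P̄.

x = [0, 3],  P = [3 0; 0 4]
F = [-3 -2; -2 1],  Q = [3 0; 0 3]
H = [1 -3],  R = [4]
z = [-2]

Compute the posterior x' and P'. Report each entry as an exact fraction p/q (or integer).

x' = [-758/161, -128/161]
P' = [7150/161 2362/161; 2362/161 850/161]

x̄ = F·x = [-6, 3]
P̄ = F·P·Fᵀ + Q = [46 10; 10 19]
y = z − H·x̄ = [13]
S = H·P̄·Hᵀ + R = [161]
K = P̄·Hᵀ·S⁻¹ = [16/161; -47/161]
x' = x̄ + K·y = [-758/161, -128/161]
P' = (I − K·H)·P̄ = [7150/161 2362/161; 2362/161 850/161]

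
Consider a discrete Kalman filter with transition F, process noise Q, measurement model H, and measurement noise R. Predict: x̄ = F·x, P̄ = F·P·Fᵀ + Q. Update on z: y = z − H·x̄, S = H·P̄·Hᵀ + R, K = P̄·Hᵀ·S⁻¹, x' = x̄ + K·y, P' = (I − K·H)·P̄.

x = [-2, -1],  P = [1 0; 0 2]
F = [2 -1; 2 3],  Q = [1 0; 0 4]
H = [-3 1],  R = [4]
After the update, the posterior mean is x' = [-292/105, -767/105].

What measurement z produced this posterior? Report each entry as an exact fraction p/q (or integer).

z = [1]

x̄ = F·x = [-3, -7]
P̄ = F·P·Fᵀ + Q = [7 -2; -2 26]
S = H·P̄·Hᵀ + R = [105]
K = P̄·Hᵀ·S⁻¹ = [-23/105; 32/105]
x' − x̄ = [23/105, -32/105] = K·y
y = (KᵀK)⁻¹·Kᵀ·(x' − x̄) = [-1]
z = y + H·x̄ = [-1] + [2] = [1]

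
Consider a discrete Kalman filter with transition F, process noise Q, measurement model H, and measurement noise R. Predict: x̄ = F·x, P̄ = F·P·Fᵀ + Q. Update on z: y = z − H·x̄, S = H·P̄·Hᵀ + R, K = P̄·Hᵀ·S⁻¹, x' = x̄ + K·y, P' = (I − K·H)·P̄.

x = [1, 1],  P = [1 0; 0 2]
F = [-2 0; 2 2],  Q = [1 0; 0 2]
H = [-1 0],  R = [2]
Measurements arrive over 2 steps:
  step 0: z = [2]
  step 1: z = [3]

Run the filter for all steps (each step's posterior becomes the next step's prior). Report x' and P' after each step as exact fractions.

step 0: x̄ = F·x = [-2, 4]
step 0: P̄ = F·P·Fᵀ + Q = [5 -4; -4 14]
step 0: y = z − H·x̄ = [0]
step 0: S = H·P̄·Hᵀ + R = [7]
step 0: K = P̄·Hᵀ·S⁻¹ = [-5/7; 4/7]
step 0: x' = x̄ + K·y = [-2, 4]
step 0: P' = (I − K·H)·P̄ = [10/7 -8/7; -8/7 82/7]
step 1: x̄ = F·x = [4, 4]
step 1: P̄ = F·P·Fᵀ + Q = [47/7 -8/7; -8/7 318/7]
step 1: y = z − H·x̄ = [7]
step 1: S = H·P̄·Hᵀ + R = [61/7]
step 1: K = P̄·Hᵀ·S⁻¹ = [-47/61; 8/61]
step 1: x' = x̄ + K·y = [-85/61, 300/61]
step 1: P' = (I − K·H)·P̄ = [94/61 -16/61; -16/61 2762/61]

step 0: x' = [-2, 4], P' = [10/7 -8/7; -8/7 82/7]
step 1: x' = [-85/61, 300/61], P' = [94/61 -16/61; -16/61 2762/61]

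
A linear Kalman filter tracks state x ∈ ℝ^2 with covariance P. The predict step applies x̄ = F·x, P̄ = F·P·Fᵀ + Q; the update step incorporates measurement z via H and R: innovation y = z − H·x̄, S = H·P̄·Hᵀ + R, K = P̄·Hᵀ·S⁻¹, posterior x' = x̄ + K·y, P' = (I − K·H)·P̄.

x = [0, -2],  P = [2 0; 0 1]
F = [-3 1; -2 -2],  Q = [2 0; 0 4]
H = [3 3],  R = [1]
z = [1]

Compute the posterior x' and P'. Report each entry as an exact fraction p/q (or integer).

x' = [-1493/514, 833/257]
P' = [2145/514 -1057/257; -1057/257 1070/257]

x̄ = F·x = [-2, 4]
P̄ = F·P·Fᵀ + Q = [21 10; 10 16]
y = z − H·x̄ = [-5]
S = H·P̄·Hᵀ + R = [514]
K = P̄·Hᵀ·S⁻¹ = [93/514; 39/257]
x' = x̄ + K·y = [-1493/514, 833/257]
P' = (I − K·H)·P̄ = [2145/514 -1057/257; -1057/257 1070/257]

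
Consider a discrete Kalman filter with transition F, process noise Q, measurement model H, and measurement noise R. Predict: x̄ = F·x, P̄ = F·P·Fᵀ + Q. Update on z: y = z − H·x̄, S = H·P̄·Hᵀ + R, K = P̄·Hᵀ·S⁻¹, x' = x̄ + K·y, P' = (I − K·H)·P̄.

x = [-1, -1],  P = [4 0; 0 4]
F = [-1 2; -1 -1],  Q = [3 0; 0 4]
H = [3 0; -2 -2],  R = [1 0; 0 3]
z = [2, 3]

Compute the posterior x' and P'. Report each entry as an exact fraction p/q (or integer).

x' = [6353/10092, -4769/2523]
P' = [1109/10092 -263/2523; -263/2523 2024/2523]

x̄ = F·x = [-1, 2]
P̄ = F·P·Fᵀ + Q = [23 -4; -4 12]
y = z − H·x̄ = [5, 5]
S = H·P̄·Hᵀ + R = [208 -114; -114 111]
K = P̄·Hᵀ·S⁻¹ = [1109/3364 -19/5046; -263/841 -1174/2523]
x' = x̄ + K·y = [6353/10092, -4769/2523]
P' = (I − K·H)·P̄ = [1109/10092 -263/2523; -263/2523 2024/2523]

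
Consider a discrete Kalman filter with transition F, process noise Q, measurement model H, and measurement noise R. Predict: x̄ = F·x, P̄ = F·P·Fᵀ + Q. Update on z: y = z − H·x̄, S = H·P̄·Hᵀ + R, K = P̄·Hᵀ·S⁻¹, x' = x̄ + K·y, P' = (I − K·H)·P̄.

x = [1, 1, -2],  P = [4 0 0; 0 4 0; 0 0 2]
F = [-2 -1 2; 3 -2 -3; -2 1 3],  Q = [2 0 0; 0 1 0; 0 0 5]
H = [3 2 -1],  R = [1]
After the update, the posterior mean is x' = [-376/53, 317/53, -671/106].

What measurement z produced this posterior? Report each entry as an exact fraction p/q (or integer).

x̄ = F·x = [-7, 7, -7]
P̄ = F·P·Fᵀ + Q = [30 -28 24; -28 71 -50; 24 -50 43]
S = H·P̄·Hᵀ + R = [318]
K = P̄·Hᵀ·S⁻¹ = [5/159; 18/53; -71/318]
x' − x̄ = [-5/53, -54/53, 71/106] = K·y
y = (KᵀK)⁻¹·Kᵀ·(x' − x̄) = [-3]
z = y + H·x̄ = [-3] + [0] = [-3]

z = [-3]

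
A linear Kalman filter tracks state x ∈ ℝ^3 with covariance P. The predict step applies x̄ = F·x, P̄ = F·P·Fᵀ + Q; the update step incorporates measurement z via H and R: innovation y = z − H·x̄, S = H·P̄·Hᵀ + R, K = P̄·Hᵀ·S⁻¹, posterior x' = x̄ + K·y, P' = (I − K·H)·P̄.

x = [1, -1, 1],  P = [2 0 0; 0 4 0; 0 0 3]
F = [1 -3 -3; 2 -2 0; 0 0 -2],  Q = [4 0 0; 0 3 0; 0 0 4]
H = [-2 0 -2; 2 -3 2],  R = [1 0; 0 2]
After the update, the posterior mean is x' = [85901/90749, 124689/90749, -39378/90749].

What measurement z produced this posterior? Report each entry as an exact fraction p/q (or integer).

z = [-1, -3]

x̄ = F·x = [1, 4, -2]
P̄ = F·P·Fᵀ + Q = [69 28 18; 28 27 0; 18 0 16]
S = H·P̄·Hᵀ + R = [485 -316; -316 393]
K = P̄·Hᵀ·S⁻¹ = [-39942/90749 -11334/90749; -29908/90749 -29821/90749; -5236/90749 11492/90749]
x' − x̄ = [-4848/90749, -238307/90749, 142120/90749] = K·y
y = (KᵀK)⁻¹·Kᵀ·(x' − x̄) = [-3, 11]
z = y + H·x̄ = [-3, 11] + [2, -14] = [-1, -3]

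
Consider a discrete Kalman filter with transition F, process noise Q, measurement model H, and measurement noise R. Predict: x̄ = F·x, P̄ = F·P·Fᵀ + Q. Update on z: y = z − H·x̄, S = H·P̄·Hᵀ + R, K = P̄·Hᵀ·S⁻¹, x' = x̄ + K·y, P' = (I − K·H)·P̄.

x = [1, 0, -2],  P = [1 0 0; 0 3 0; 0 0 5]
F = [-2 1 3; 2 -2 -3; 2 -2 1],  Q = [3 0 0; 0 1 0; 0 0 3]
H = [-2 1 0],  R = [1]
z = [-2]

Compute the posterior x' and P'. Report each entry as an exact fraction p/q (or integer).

x̄ = F·x = [-8, 8, 0]
P̄ = F·P·Fᵀ + Q = [55 -55 5; -55 62 1; 5 1 24]
y = z − H·x̄ = [-26]
S = H·P̄·Hᵀ + R = [503]
K = P̄·Hᵀ·S⁻¹ = [-165/503; 172/503; -9/503]
x' = x̄ + K·y = [266/503, -448/503, 234/503]
P' = (I − K·H)·P̄ = [440/503 715/503 1030/503; 715/503 1602/503 2051/503; 1030/503 2051/503 11991/503]

x' = [266/503, -448/503, 234/503]
P' = [440/503 715/503 1030/503; 715/503 1602/503 2051/503; 1030/503 2051/503 11991/503]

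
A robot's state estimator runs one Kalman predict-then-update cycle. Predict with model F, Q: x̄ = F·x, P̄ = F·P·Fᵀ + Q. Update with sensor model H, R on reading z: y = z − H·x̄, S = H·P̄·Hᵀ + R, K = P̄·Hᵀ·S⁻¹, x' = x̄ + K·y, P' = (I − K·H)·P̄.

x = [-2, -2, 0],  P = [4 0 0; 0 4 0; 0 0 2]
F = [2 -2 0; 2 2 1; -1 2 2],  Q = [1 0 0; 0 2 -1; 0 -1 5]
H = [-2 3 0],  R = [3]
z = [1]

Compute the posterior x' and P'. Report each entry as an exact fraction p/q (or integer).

x' = [-550/153, -36/17, 41/17]
P' = [1199/51 264/17 -210/17; 264/17 180/17 -137/17; -210/17 -137/17 318/17]

x̄ = F·x = [0, -8, -2]
P̄ = F·P·Fᵀ + Q = [33 0 -24; 0 36 11; -24 11 33]
y = z − H·x̄ = [25]
S = H·P̄·Hᵀ + R = [459]
K = P̄·Hᵀ·S⁻¹ = [-22/153; 4/17; 3/17]
x' = x̄ + K·y = [-550/153, -36/17, 41/17]
P' = (I − K·H)·P̄ = [1199/51 264/17 -210/17; 264/17 180/17 -137/17; -210/17 -137/17 318/17]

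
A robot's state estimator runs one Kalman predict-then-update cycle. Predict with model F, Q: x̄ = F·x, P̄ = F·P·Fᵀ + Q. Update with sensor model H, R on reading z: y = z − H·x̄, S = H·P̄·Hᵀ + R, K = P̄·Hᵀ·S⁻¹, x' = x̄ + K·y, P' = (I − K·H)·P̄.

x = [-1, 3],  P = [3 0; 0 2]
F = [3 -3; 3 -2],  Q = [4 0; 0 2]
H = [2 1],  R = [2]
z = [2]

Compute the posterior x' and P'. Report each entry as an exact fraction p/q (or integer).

x' = [103/391, 22/17]
P' = [390/391 -22/17; -22/17 54/17]

x̄ = F·x = [-12, -9]
P̄ = F·P·Fᵀ + Q = [49 39; 39 37]
y = z − H·x̄ = [35]
S = H·P̄·Hᵀ + R = [391]
K = P̄·Hᵀ·S⁻¹ = [137/391; 5/17]
x' = x̄ + K·y = [103/391, 22/17]
P' = (I − K·H)·P̄ = [390/391 -22/17; -22/17 54/17]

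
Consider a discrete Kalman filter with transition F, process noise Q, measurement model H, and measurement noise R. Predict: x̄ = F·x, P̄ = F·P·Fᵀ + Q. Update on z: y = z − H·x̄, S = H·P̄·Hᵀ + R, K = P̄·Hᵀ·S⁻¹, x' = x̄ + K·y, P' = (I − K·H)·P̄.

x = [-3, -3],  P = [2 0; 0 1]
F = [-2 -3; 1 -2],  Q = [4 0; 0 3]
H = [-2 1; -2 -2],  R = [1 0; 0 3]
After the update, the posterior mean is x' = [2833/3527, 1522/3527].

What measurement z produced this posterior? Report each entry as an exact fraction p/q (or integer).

x̄ = F·x = [15, 3]
P̄ = F·P·Fᵀ + Q = [21 2; 2 9]
S = H·P̄·Hᵀ + R = [86 70; 70 139]
K = P̄·Hᵀ·S⁻¹ = [-1170/3527 -578/3527; 2235/7054 -1121/3527]
x' − x̄ = [-50072/3527, -9059/3527] = K·y
y = (KᵀK)⁻¹·Kᵀ·(x' − x̄) = [26, 34]
z = y + H·x̄ = [26, 34] + [-27, -36] = [-1, -2]

z = [-1, -2]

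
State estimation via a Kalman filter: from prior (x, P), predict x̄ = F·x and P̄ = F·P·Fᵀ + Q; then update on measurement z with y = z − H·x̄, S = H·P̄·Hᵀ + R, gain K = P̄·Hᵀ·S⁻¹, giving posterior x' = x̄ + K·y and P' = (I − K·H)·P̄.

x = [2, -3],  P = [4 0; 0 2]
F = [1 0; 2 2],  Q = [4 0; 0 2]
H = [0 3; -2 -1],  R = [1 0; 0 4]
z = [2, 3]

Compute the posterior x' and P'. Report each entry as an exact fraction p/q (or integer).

x' = [-3398/3107, 1841/3107]
P' = [2680/3107 -128/3107; -128/3107 340/3107]

x̄ = F·x = [2, -2]
P̄ = F·P·Fᵀ + Q = [8 8; 8 26]
y = z − H·x̄ = [8, 5]
S = H·P̄·Hᵀ + R = [235 -126; -126 94]
K = P̄·Hᵀ·S⁻¹ = [-384/3107 -1308/3107; 1020/3107 -21/3107]
x' = x̄ + K·y = [-3398/3107, 1841/3107]
P' = (I − K·H)·P̄ = [2680/3107 -128/3107; -128/3107 340/3107]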